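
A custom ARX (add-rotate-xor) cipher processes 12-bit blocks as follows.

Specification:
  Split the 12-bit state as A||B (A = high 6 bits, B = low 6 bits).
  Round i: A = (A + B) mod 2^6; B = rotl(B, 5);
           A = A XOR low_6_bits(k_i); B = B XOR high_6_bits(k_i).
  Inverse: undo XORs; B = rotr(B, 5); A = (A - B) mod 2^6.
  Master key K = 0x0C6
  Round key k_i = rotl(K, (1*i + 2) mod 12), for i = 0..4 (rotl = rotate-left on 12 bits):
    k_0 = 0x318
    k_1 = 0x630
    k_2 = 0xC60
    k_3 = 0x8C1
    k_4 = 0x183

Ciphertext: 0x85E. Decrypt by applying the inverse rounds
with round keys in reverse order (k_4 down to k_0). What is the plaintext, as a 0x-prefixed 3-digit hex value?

s_0 = ciphertext = 0x85E
s_1 = InvRound(s_0, k_4) = 0xCB0
s_2 = InvRound(s_1, k_3) = 0x366
s_3 = InvRound(s_2, k_2) = 0xFEE
s_4 = InvRound(s_3, k_1) = 0x8AD
s_5 = InvRound(s_4, k_0) = 0xDC3

0xDC3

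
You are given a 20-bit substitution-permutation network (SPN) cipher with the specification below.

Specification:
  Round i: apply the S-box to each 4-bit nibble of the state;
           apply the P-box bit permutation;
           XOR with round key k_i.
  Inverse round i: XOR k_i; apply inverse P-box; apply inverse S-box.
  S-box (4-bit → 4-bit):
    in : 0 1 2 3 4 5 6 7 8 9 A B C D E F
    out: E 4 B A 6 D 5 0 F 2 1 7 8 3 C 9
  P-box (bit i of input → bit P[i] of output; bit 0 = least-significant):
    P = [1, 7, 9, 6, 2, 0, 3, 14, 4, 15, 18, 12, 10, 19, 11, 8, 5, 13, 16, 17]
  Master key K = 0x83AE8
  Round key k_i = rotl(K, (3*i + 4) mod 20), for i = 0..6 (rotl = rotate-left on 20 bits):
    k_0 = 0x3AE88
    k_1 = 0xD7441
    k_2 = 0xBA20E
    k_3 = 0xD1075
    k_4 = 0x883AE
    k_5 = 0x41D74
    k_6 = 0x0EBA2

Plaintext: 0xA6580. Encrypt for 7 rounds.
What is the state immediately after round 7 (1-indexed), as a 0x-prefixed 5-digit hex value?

s_0 = plaintext = 0xA6580
s_1 = Round(s_0, k_0) = 0x7F075
s_2 = Round(s_1, k_1) = 0x9E303
s_3 = Round(s_2, k_2) = 0xB5BC7
s_4 = Round(s_3, k_3) = 0x8FD45
s_5 = Round(s_4, k_4) = 0xB24D5
s_6 = Round(s_5, k_5) = 0x9BA13
s_7 = Round(s_6, k_6) = 0x8C77A

0x8C77A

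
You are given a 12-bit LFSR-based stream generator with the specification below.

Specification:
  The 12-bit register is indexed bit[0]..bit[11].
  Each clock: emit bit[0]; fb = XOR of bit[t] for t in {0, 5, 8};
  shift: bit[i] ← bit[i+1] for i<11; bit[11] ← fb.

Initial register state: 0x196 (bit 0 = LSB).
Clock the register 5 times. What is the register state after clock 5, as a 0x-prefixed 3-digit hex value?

reg_0 = 0x196
clock 1: out=0, reg = 0x8CB
clock 2: out=1, reg = 0xC65
clock 3: out=1, reg = 0x632
clock 4: out=0, reg = 0xB19
clock 5: out=1, reg = 0x58C

0x58C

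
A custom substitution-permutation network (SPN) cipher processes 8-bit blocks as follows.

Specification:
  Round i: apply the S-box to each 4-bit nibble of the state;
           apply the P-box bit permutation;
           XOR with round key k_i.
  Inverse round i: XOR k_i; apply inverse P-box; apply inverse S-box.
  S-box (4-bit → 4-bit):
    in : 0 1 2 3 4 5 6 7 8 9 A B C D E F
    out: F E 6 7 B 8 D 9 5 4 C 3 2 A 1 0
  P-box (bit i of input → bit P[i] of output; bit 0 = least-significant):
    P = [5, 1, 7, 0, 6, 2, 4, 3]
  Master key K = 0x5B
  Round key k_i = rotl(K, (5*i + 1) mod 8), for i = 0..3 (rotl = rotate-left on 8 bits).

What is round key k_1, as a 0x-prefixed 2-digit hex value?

K = 0x5B
k_0 = rotl(K, (5*0+1) mod 8) = rotl(K, 1) = 0xB6
k_1 = rotl(K, (5*1+1) mod 8) = rotl(K, 6) = 0xD6

0xD6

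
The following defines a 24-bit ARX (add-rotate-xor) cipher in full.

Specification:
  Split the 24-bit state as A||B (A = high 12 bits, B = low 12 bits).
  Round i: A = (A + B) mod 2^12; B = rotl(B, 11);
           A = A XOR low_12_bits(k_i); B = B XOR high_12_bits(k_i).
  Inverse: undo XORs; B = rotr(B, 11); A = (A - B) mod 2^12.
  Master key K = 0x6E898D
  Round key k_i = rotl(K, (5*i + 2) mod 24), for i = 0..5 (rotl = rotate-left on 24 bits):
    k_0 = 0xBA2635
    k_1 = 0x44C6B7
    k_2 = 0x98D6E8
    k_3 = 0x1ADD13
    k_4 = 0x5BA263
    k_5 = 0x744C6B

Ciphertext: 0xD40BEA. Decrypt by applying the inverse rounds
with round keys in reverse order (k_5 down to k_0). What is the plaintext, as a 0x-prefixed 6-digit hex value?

0x0DBC30

s_0 = ciphertext = 0xD40BEA
s_1 = InvRound(s_0, k_5) = 0x7CE95D
s_2 = InvRound(s_1, k_4) = 0xBDE9CF
s_3 = InvRound(s_2, k_3) = 0x6080C5
s_4 = InvRound(s_3, k_2) = 0xE4F291
s_5 = InvRound(s_4, k_1) = 0xB3EDBA
s_6 = InvRound(s_5, k_0) = 0x0DBC30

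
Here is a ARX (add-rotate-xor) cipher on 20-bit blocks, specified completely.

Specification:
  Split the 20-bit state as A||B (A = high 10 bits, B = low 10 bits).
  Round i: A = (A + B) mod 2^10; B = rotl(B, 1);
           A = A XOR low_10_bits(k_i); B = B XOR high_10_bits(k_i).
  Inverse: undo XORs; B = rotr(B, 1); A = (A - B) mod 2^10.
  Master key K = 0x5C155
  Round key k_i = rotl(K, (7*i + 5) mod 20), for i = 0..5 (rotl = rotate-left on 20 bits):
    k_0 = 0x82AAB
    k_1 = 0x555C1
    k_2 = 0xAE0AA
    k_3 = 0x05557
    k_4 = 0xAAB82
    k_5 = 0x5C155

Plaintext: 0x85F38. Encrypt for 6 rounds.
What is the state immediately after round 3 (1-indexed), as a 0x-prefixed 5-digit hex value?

0xFADFE

s_0 = plaintext = 0x85F38
s_1 = Round(s_0, k_0) = 0xF907B
s_2 = Round(s_1, k_1) = 0x679A3
s_3 = Round(s_2, k_2) = 0xFADFE
s_4 = Round(s_3, k_3) = 0x2FBE9
s_5 = Round(s_4, k_4) = 0xC9579
s_6 = Round(s_5, k_5) = 0x72F82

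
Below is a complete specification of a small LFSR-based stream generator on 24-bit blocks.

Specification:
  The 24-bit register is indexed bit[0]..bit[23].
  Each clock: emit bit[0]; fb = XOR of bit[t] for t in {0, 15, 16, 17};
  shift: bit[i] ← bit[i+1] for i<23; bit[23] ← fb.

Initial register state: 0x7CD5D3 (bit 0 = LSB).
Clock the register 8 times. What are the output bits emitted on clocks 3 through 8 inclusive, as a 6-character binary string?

001011

reg_0 = 0x7CD5D3
clock 1: out=1, reg = 0x3E6AE9
clock 2: out=1, reg = 0x1F3574
clock 3: out=0, reg = 0x0F9ABA
clock 4: out=0, reg = 0x87CD5D
clock 5: out=1, reg = 0x43E6AE
clock 6: out=0, reg = 0xA1F357
clock 7: out=1, reg = 0xD0F9AB
clock 8: out=1, reg = 0x687CD5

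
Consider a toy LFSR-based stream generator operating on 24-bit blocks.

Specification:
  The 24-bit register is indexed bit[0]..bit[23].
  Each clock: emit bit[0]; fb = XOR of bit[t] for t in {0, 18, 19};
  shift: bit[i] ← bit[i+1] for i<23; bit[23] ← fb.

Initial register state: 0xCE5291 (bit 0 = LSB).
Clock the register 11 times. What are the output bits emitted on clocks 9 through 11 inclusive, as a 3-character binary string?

reg_0 = 0xCE5291
clock 1: out=1, reg = 0xE72948
clock 2: out=0, reg = 0xF394A4
clock 3: out=0, reg = 0x79CA52
clock 4: out=0, reg = 0xBCE529
clock 5: out=1, reg = 0xDE7294
clock 6: out=0, reg = 0x6F394A
clock 7: out=0, reg = 0x379CA5
clock 8: out=1, reg = 0x1BCE52
clock 9: out=0, reg = 0x8DE729
clock 10: out=1, reg = 0xC6F394
clock 11: out=0, reg = 0xE379CA

010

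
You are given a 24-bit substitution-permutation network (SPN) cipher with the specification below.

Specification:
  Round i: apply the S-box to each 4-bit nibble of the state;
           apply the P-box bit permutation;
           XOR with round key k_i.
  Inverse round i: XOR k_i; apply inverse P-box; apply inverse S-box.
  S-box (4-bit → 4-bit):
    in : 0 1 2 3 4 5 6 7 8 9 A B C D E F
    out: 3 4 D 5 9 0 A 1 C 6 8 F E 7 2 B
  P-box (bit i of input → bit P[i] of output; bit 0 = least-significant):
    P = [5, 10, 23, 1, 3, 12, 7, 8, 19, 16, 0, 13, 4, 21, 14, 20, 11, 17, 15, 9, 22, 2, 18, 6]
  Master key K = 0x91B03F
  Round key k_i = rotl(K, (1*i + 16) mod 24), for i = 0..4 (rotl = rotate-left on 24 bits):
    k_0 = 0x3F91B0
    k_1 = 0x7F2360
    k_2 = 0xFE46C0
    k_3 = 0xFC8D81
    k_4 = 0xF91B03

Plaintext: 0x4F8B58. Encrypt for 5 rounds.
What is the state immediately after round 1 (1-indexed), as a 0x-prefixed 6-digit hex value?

s_0 = plaintext = 0x4F8B58
s_1 = Round(s_0, k_0) = 0xE4FBF3
s_2 = Round(s_1, k_1) = 0xC6185D
s_3 = Round(s_2, k_2) = 0x7820A5
s_4 = Round(s_3, k_3) = 0xA54E91
s_5 = Round(s_4, k_4) = 0x680BD3

0xE4FBF3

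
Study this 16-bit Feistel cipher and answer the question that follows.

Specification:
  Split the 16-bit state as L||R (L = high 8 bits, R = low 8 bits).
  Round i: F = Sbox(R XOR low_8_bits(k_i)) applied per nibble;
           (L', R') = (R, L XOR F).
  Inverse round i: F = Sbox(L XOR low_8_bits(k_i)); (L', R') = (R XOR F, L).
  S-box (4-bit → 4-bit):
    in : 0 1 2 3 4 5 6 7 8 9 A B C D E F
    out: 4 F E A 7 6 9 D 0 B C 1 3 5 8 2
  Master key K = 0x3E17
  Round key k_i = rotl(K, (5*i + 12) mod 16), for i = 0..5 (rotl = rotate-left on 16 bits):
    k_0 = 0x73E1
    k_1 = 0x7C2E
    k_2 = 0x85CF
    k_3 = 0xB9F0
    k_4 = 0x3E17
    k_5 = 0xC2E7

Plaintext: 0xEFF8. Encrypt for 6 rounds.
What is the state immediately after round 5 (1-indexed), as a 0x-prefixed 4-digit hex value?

s_0 = plaintext = 0xEFF8
s_1 = Round(s_0, k_0) = 0xF814
s_2 = Round(s_1, k_1) = 0x1454
s_3 = Round(s_2, k_2) = 0x54A5
s_4 = Round(s_3, k_3) = 0xA532
s_5 = Round(s_4, k_4) = 0x3243
s_6 = Round(s_5, k_5) = 0x43F5

0x3243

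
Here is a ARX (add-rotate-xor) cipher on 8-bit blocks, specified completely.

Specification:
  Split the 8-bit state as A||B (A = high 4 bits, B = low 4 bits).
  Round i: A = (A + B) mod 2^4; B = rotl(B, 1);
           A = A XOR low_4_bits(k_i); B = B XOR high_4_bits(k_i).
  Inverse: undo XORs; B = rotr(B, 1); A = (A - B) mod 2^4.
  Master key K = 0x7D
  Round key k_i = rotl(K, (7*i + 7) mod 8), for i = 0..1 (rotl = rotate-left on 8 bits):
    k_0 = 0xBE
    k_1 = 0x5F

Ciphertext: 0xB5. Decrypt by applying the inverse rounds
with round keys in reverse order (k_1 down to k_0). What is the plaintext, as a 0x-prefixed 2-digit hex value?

0xDD

s_0 = ciphertext = 0xB5
s_1 = InvRound(s_0, k_1) = 0x40
s_2 = InvRound(s_1, k_0) = 0xDD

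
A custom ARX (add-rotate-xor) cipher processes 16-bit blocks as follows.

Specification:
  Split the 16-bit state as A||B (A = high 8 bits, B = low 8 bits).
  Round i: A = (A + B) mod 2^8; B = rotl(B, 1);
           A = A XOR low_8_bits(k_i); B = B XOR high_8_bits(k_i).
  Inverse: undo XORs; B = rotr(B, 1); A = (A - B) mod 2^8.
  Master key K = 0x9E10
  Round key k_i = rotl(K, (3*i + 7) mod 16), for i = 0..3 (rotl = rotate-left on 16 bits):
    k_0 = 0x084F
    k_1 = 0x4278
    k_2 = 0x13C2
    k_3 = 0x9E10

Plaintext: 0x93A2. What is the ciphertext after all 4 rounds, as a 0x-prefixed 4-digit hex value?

s_0 = plaintext = 0x93A2
s_1 = Round(s_0, k_0) = 0x7A4D
s_2 = Round(s_1, k_1) = 0xBFD8
s_3 = Round(s_2, k_2) = 0x55A2
s_4 = Round(s_3, k_3) = 0xE7DB

0xE7DB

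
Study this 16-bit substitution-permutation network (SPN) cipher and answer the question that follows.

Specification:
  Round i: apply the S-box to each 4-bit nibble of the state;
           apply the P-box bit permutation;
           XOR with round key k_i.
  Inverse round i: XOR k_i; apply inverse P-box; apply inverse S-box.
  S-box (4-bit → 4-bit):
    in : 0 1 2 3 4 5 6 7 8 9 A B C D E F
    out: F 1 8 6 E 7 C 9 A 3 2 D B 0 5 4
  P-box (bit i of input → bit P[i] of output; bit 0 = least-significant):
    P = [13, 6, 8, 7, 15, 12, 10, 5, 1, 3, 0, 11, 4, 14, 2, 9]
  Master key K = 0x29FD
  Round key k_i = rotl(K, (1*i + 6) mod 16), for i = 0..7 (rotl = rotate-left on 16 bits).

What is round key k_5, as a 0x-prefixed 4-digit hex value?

K = 0x29FD
k_0 = rotl(K, (1*0+6) mod 16) = rotl(K, 6) = 0x7F4A
k_1 = rotl(K, (1*1+6) mod 16) = rotl(K, 7) = 0xFE94
k_2 = rotl(K, (1*2+6) mod 16) = rotl(K, 8) = 0xFD29
k_3 = rotl(K, (1*3+6) mod 16) = rotl(K, 9) = 0xFA53
k_4 = rotl(K, (1*4+6) mod 16) = rotl(K, 10) = 0xF4A7
k_5 = rotl(K, (1*5+6) mod 16) = rotl(K, 11) = 0xE94F

0xE94F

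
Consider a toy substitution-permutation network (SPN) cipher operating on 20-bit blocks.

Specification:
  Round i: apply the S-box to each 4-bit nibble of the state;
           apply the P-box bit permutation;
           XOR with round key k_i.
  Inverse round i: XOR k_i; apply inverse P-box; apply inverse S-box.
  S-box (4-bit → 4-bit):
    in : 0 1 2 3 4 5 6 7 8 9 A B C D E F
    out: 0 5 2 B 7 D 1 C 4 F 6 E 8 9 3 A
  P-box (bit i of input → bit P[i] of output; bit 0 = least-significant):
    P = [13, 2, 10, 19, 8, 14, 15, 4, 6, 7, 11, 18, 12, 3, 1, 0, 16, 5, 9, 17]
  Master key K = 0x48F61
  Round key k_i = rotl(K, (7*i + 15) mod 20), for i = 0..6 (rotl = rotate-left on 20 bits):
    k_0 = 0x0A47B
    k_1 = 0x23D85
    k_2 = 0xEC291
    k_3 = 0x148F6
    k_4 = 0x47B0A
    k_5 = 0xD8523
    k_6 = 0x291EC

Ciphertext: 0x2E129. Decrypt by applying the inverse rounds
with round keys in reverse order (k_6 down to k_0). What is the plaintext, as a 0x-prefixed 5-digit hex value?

0x45D64

s_0 = ciphertext = 0x2E129
s_1 = InvRound(s_0, k_6) = 0x0DE2E
s_2 = InvRound(s_1, k_5) = 0x137EF
s_3 = InvRound(s_2, k_4) = 0xEC92A
s_4 = InvRound(s_3, k_3) = 0xD235F
s_5 = InvRound(s_4, k_2) = 0xDAE4E
s_6 = InvRound(s_5, k_1) = 0x5931C
s_7 = InvRound(s_6, k_0) = 0x45D64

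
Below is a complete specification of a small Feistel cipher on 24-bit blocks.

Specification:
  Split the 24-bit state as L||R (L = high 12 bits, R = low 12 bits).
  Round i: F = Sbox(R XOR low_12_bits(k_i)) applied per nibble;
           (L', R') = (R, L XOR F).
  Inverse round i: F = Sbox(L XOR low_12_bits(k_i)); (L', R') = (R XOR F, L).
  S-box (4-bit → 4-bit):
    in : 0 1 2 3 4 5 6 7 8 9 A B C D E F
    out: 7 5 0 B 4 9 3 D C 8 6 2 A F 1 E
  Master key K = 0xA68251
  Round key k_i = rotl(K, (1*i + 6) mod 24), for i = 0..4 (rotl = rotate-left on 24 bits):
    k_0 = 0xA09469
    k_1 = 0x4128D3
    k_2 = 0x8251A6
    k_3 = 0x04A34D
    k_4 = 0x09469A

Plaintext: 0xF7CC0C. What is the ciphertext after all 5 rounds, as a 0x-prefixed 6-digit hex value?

0xFF857D

s_0 = plaintext = 0xF7CC0C
s_1 = Round(s_0, k_0) = 0xC0C345
s_2 = Round(s_1, k_1) = 0x345E8F
s_3 = Round(s_2, k_2) = 0xE8FD4D
s_4 = Round(s_3, k_3) = 0xD4DFF8
s_5 = Round(s_4, k_4) = 0xFF857D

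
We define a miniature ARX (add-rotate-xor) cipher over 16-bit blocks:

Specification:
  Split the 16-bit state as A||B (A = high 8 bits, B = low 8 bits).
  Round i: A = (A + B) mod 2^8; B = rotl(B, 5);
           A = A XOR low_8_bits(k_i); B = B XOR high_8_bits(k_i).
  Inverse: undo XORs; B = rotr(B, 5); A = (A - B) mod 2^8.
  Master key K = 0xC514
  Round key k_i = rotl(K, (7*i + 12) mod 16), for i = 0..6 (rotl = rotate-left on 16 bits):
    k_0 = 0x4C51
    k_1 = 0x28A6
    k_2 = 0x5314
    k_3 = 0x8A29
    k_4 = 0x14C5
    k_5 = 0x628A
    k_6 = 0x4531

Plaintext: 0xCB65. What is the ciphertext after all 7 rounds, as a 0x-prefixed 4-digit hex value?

0xD141

s_0 = plaintext = 0xCB65
s_1 = Round(s_0, k_0) = 0x61E0
s_2 = Round(s_1, k_1) = 0xE734
s_3 = Round(s_2, k_2) = 0x0FD5
s_4 = Round(s_3, k_3) = 0xCD30
s_5 = Round(s_4, k_4) = 0x3812
s_6 = Round(s_5, k_5) = 0xC020
s_7 = Round(s_6, k_6) = 0xD141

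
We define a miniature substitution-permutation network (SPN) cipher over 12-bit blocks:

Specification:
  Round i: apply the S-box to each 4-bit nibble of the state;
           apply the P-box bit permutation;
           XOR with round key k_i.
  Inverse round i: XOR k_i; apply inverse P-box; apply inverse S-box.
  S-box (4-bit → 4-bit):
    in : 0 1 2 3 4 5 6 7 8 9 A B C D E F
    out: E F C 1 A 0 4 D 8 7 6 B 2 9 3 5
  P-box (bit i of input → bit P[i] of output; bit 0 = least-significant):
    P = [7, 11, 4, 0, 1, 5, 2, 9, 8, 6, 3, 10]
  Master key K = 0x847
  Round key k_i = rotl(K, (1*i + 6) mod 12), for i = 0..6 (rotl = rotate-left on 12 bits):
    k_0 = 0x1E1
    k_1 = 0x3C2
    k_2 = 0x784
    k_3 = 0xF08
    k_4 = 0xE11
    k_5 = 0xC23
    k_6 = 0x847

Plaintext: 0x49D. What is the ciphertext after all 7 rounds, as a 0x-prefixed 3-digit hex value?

s_0 = plaintext = 0x49D
s_1 = Round(s_0, k_0) = 0x506
s_2 = Round(s_1, k_1) = 0x1F6
s_3 = Round(s_2, k_2) = 0x2DA
s_4 = Round(s_3, k_3) = 0x112
s_5 = Round(s_4, k_4) = 0x96E
s_6 = Round(s_5, k_5) = 0x5EF
s_7 = Round(s_6, k_6) = 0x8F5

0x8F5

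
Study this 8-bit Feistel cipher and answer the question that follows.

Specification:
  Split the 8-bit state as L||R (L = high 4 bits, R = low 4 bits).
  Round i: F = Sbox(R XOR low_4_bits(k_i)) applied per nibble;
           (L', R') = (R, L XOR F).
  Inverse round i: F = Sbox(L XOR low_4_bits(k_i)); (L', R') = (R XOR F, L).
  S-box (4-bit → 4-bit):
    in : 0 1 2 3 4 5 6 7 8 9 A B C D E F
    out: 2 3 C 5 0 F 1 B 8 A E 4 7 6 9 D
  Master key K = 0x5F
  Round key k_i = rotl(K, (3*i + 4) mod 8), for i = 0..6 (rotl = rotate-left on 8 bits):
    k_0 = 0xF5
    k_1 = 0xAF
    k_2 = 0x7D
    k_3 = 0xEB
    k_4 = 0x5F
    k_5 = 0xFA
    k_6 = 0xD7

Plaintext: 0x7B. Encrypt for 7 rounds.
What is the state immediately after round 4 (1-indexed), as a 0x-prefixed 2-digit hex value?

0x16

s_0 = plaintext = 0x7B
s_1 = Round(s_0, k_0) = 0xBE
s_2 = Round(s_1, k_1) = 0xE8
s_3 = Round(s_2, k_2) = 0x81
s_4 = Round(s_3, k_3) = 0x16
s_5 = Round(s_4, k_4) = 0x6B
s_6 = Round(s_5, k_5) = 0xB5
s_7 = Round(s_6, k_6) = 0x57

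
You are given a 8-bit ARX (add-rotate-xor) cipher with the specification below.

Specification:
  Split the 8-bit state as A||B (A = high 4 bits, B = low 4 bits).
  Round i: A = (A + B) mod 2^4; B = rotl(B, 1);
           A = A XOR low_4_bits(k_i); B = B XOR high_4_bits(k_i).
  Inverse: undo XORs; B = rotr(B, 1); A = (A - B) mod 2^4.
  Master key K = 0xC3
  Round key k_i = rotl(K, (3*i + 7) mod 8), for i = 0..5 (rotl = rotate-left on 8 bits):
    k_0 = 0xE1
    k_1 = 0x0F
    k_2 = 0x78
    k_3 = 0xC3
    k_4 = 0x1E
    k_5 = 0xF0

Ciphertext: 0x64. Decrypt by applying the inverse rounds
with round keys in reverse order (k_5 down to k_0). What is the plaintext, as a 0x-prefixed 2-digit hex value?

0xF3

s_0 = ciphertext = 0x64
s_1 = InvRound(s_0, k_5) = 0x9D
s_2 = InvRound(s_1, k_4) = 0x16
s_3 = InvRound(s_2, k_3) = 0xD5
s_4 = InvRound(s_3, k_2) = 0x41
s_5 = InvRound(s_4, k_1) = 0x38
s_6 = InvRound(s_5, k_0) = 0xF3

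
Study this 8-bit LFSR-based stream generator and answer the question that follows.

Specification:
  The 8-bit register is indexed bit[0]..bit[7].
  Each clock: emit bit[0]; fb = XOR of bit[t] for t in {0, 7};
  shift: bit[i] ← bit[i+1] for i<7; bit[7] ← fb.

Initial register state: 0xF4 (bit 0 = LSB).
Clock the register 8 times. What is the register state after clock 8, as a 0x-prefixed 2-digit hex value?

reg_0 = 0xF4
clock 1: out=0, reg = 0xFA
clock 2: out=0, reg = 0xFD
clock 3: out=1, reg = 0x7E
clock 4: out=0, reg = 0x3F
clock 5: out=1, reg = 0x9F
clock 6: out=1, reg = 0x4F
clock 7: out=1, reg = 0xA7
clock 8: out=1, reg = 0x53

0x53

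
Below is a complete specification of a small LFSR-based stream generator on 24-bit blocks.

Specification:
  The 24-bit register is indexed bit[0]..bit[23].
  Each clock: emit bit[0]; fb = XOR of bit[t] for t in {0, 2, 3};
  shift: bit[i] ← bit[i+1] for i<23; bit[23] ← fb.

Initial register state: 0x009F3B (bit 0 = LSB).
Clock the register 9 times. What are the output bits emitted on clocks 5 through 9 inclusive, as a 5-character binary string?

reg_0 = 0x009F3B
clock 1: out=1, reg = 0x004F9D
clock 2: out=1, reg = 0x8027CE
clock 3: out=0, reg = 0x4013E7
clock 4: out=1, reg = 0x2009F3
clock 5: out=1, reg = 0x9004F9
clock 6: out=1, reg = 0x48027C
clock 7: out=0, reg = 0x24013E
clock 8: out=0, reg = 0x12009F
clock 9: out=1, reg = 0x89004F

11001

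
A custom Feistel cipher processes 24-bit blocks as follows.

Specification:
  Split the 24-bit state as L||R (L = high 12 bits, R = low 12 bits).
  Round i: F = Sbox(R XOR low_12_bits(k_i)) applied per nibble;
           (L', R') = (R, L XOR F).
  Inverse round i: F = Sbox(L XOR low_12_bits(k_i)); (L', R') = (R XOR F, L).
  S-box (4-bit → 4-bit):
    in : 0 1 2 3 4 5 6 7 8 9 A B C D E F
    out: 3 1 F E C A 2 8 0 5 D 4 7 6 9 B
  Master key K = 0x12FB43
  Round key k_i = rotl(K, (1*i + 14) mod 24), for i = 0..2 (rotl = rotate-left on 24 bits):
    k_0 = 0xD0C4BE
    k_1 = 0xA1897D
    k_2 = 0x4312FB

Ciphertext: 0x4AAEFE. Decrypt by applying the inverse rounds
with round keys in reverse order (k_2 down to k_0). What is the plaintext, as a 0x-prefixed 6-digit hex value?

0x1CBE55

s_0 = ciphertext = 0x4AAEFE
s_1 = InvRound(s_0, k_2) = 0xC5F4AA
s_2 = InvRound(s_1, k_1) = 0xE55C5F
s_3 = InvRound(s_2, k_0) = 0x1CBE55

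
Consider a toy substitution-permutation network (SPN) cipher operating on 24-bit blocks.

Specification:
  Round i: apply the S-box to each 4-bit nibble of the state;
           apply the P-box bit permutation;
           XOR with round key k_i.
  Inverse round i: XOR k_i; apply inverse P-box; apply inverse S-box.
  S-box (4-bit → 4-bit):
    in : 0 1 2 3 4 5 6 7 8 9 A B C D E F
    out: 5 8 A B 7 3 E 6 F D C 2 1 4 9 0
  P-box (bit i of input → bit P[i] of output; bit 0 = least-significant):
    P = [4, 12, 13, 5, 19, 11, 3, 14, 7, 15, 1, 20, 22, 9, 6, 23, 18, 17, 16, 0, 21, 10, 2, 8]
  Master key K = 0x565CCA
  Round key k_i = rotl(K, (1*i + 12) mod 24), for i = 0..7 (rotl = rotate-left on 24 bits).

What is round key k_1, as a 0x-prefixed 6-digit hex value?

K = 0x565CCA
k_0 = rotl(K, (1*0+12) mod 24) = rotl(K, 12) = 0xCCA565
k_1 = rotl(K, (1*1+12) mod 24) = rotl(K, 13) = 0x994ACB

0x994ACB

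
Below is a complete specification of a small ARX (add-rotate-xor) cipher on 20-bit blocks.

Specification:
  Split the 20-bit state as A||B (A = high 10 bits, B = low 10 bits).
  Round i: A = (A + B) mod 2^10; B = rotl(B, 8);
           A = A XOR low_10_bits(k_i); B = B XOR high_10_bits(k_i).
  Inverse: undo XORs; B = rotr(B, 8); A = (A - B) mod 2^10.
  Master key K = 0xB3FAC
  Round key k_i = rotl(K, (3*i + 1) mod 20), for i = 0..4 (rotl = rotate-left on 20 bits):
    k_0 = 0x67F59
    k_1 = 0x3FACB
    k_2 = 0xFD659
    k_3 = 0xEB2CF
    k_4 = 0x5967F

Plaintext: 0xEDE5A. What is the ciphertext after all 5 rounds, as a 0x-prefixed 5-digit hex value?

0xADF35

s_0 = plaintext = 0xEDE5A
s_1 = Round(s_0, k_0) = 0x52309
s_2 = Round(s_1, k_1) = 0xA693C
s_3 = Round(s_2, k_2) = 0x63FBA
s_4 = Round(s_3, k_3) = 0xE1942
s_5 = Round(s_4, k_4) = 0xADF35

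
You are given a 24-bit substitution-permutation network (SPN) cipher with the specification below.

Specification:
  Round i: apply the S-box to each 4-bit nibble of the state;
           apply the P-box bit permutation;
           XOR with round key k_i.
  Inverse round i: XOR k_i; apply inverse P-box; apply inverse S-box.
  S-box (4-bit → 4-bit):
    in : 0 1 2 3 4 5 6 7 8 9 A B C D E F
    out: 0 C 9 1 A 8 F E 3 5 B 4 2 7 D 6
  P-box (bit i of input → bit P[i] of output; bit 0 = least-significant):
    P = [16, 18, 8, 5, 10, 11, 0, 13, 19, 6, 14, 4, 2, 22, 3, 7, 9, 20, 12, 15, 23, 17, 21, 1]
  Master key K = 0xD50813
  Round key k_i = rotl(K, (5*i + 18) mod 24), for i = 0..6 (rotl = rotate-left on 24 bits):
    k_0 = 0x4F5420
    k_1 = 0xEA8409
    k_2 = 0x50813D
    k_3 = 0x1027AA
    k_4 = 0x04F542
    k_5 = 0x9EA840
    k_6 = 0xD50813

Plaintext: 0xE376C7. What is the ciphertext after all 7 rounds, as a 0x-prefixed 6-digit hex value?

s_0 = plaintext = 0xE376C7
s_1 = Round(s_0, k_0) = 0xA31FDA
s_2 = Round(s_1, k_1) = 0x6DCAE2
s_3 = Round(s_2, k_2) = 0xABB74E
s_4 = Round(s_3, k_3) = 0x935ED0
s_5 = Round(s_4, k_4) = 0xACBBD3
s_6 = Round(s_5, k_5) = 0x0DE44B
s_7 = Round(s_6, k_6) = 0xC533CF

0xC533CF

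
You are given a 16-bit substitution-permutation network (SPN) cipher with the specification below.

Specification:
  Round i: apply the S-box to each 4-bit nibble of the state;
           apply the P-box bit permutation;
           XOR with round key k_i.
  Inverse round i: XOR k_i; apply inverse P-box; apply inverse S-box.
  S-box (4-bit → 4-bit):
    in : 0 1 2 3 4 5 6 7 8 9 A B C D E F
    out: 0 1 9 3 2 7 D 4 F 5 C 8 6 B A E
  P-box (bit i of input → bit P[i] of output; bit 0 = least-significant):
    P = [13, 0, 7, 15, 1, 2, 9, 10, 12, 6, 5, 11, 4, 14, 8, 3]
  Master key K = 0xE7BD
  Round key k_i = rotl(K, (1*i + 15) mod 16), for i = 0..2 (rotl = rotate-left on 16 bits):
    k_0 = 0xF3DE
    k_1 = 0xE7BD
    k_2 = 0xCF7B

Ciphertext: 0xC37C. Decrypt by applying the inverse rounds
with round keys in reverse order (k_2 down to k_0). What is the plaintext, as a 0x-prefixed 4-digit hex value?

0x0824

s_0 = ciphertext = 0xC37C
s_1 = InvRound(s_0, k_2) = 0x0BD4
s_2 = InvRound(s_1, k_1) = 0xEFBD
s_3 = InvRound(s_2, k_0) = 0x0824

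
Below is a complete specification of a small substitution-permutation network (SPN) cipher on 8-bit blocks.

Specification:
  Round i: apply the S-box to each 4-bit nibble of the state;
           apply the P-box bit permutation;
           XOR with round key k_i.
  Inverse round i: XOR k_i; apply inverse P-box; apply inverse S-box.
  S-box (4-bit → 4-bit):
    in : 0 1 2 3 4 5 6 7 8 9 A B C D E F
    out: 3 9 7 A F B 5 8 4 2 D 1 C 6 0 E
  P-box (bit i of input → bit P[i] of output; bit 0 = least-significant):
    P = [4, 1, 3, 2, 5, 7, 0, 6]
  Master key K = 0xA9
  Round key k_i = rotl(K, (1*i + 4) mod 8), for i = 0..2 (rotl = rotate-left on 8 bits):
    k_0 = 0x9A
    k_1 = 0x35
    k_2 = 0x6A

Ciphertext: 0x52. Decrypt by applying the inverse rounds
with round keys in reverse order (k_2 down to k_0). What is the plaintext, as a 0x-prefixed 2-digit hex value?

s_0 = ciphertext = 0x52
s_1 = InvRound(s_0, k_2) = 0xB6
s_2 = InvRound(s_1, k_1) = 0xD9
s_3 = InvRound(s_2, k_0) = 0xC9

0xC9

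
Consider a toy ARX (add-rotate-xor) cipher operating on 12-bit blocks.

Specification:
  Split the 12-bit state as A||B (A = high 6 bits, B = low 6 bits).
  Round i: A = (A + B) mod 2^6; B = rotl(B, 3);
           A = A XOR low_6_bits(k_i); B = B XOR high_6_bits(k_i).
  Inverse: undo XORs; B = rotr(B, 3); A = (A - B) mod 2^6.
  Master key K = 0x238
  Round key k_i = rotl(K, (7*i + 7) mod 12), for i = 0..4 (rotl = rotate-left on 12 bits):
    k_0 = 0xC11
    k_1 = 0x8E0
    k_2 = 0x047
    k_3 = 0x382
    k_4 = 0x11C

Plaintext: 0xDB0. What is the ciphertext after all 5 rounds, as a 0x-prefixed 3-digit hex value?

s_0 = plaintext = 0xDB0
s_1 = Round(s_0, k_0) = 0xDF6
s_2 = Round(s_1, k_1) = 0x355
s_3 = Round(s_2, k_2) = 0x96B
s_4 = Round(s_3, k_3) = 0x493
s_5 = Round(s_4, k_4) = 0xE5E

0xE5E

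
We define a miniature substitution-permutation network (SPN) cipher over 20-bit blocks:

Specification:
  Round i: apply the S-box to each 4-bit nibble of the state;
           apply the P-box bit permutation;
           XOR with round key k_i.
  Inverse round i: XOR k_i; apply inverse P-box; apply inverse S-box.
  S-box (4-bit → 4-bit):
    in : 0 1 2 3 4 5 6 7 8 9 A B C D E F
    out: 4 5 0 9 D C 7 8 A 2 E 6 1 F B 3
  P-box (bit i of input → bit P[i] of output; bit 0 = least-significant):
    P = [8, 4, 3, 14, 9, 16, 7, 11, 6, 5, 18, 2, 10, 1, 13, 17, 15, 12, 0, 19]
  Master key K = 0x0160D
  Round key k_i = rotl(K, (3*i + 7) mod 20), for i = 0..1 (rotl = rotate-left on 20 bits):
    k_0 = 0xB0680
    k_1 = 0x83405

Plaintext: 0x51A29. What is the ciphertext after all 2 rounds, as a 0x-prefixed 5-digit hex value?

0x1748D

s_0 = plaintext = 0x51A29
s_1 = Round(s_0, k_0) = 0x722B5
s_2 = Round(s_1, k_1) = 0x1748D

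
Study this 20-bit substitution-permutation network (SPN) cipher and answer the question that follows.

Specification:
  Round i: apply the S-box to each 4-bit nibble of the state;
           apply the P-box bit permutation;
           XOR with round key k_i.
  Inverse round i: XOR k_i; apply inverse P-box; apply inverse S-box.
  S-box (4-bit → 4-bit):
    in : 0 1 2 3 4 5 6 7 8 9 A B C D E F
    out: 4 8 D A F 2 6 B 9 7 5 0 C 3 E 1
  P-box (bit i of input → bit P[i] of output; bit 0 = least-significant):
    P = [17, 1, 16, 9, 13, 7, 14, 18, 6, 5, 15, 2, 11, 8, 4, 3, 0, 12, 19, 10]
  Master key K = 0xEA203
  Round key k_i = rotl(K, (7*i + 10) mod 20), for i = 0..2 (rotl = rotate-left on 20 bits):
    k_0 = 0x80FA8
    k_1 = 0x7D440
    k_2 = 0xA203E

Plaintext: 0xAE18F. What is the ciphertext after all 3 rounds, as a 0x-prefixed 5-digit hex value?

0xF8BA1

s_0 = plaintext = 0xAE18F
s_1 = Round(s_0, k_0) = 0x62EB5
s_2 = Round(s_1, k_1) = 0xF4C7E
s_3 = Round(s_2, k_2) = 0xF8BA1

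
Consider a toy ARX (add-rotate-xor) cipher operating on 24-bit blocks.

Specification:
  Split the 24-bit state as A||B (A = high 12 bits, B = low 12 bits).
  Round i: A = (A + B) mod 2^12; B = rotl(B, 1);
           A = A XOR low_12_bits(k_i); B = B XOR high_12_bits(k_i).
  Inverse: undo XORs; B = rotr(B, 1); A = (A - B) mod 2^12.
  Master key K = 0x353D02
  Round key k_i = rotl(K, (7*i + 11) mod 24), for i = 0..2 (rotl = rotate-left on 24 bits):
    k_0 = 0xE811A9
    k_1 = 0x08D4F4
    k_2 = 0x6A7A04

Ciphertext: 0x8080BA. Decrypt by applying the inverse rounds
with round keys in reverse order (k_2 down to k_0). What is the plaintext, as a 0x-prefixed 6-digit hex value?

s_0 = ciphertext = 0x8080BA
s_1 = InvRound(s_0, k_2) = 0x6FEB0E
s_2 = InvRound(s_1, k_1) = 0x449DC1
s_3 = InvRound(s_2, k_0) = 0x4401A0

0x4401A0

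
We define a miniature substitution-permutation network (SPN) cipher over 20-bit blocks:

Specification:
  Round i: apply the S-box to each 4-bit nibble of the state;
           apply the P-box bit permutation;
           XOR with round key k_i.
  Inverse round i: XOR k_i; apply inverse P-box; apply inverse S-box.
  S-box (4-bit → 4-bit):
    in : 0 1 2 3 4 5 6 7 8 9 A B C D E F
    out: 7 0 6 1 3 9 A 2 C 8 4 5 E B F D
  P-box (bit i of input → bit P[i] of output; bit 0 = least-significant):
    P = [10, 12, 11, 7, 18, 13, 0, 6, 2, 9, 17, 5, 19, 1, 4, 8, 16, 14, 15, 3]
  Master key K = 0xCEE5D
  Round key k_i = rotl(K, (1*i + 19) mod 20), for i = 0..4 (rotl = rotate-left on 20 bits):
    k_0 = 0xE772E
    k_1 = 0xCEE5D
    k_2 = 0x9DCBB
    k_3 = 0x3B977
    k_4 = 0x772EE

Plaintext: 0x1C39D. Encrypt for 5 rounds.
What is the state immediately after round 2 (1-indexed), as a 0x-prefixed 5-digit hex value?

0xB2596

s_0 = plaintext = 0x1C39D
s_1 = Round(s_0, k_0) = 0xE62F8
s_2 = Round(s_1, k_1) = 0xB2596
s_3 = Round(s_2, k_2) = 0x84C4D
s_4 = Round(s_3, k_3) = 0xD0FDD
s_5 = Round(s_4, k_4) = 0x80610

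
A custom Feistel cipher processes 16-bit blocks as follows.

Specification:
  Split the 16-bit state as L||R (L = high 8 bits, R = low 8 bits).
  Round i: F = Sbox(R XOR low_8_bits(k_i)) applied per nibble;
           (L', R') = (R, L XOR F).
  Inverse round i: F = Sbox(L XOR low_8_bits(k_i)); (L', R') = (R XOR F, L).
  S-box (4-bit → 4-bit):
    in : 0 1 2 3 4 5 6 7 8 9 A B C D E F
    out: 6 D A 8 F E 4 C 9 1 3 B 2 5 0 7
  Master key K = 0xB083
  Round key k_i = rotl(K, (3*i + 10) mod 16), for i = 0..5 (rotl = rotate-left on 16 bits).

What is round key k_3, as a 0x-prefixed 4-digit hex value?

K = 0xB083
k_0 = rotl(K, (3*0+10) mod 16) = rotl(K, 10) = 0x0EC2
k_1 = rotl(K, (3*1+10) mod 16) = rotl(K, 13) = 0x7610
k_2 = rotl(K, (3*2+10) mod 16) = rotl(K, 0) = 0xB083
k_3 = rotl(K, (3*3+10) mod 16) = rotl(K, 3) = 0x841D

0x841D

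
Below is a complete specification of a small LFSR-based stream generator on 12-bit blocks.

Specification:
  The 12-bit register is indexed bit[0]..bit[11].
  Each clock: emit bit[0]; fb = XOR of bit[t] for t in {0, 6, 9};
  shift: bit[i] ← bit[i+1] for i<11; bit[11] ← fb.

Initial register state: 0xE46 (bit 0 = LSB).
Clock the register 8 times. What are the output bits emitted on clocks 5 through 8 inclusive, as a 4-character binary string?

reg_0 = 0xE46
clock 1: out=0, reg = 0x723
clock 2: out=1, reg = 0x391
clock 3: out=1, reg = 0x1C8
clock 4: out=0, reg = 0x8E4
clock 5: out=0, reg = 0xC72
clock 6: out=0, reg = 0xE39
clock 7: out=1, reg = 0x71C
clock 8: out=0, reg = 0xB8E

0010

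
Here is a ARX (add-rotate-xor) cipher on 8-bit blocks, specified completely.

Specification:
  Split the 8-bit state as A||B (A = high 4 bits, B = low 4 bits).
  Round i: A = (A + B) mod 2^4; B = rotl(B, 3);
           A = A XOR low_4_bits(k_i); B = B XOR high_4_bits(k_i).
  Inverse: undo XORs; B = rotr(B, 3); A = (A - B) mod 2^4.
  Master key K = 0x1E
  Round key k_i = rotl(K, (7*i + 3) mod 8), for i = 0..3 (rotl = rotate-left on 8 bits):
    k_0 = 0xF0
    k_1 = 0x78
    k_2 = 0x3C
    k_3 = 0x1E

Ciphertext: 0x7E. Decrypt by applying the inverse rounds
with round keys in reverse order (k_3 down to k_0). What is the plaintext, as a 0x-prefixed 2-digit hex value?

0x44

s_0 = ciphertext = 0x7E
s_1 = InvRound(s_0, k_3) = 0xAF
s_2 = InvRound(s_1, k_2) = 0xD9
s_3 = InvRound(s_2, k_1) = 0x8D
s_4 = InvRound(s_3, k_0) = 0x44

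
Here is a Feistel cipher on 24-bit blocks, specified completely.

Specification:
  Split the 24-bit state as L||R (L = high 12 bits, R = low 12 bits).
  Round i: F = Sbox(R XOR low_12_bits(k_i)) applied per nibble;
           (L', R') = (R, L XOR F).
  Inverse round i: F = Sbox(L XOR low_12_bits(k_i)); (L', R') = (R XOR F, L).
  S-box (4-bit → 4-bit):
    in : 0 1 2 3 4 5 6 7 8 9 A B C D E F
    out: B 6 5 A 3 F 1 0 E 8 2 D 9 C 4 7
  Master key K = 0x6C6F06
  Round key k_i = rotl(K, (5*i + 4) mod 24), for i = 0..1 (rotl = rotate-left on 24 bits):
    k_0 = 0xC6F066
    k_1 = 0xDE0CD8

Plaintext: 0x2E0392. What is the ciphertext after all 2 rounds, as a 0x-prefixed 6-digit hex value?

0x8930AF

s_0 = plaintext = 0x2E0392
s_1 = Round(s_0, k_0) = 0x392893
s_2 = Round(s_1, k_1) = 0x8930AF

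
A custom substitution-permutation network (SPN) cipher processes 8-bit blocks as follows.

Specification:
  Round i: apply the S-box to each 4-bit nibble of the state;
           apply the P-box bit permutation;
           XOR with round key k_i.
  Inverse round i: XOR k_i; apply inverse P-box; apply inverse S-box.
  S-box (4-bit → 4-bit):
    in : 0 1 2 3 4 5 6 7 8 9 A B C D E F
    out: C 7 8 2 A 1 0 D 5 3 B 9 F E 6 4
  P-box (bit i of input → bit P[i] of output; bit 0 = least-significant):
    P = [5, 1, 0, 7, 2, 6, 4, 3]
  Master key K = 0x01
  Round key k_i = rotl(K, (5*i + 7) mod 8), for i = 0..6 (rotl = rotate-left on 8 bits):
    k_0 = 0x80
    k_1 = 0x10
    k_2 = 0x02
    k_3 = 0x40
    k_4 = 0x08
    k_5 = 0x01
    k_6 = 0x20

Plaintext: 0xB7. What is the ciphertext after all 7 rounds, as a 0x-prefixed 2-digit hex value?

0xDA

s_0 = plaintext = 0xB7
s_1 = Round(s_0, k_0) = 0x2D
s_2 = Round(s_1, k_1) = 0x9B
s_3 = Round(s_2, k_2) = 0xE6
s_4 = Round(s_3, k_3) = 0x10
s_5 = Round(s_4, k_4) = 0xDD
s_6 = Round(s_5, k_5) = 0xDA
s_7 = Round(s_6, k_6) = 0xDA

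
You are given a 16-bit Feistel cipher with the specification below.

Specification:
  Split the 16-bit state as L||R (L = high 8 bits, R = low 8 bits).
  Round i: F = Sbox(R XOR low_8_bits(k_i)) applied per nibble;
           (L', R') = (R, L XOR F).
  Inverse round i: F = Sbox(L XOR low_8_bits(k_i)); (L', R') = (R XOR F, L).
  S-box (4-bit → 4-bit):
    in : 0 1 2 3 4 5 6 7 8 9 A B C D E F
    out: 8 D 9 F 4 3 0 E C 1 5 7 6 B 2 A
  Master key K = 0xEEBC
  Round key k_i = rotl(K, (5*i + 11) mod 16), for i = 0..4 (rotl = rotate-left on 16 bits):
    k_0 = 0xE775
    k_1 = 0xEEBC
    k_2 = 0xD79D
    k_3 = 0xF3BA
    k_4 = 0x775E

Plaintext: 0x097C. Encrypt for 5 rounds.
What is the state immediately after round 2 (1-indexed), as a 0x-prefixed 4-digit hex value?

0x8888

s_0 = plaintext = 0x097C
s_1 = Round(s_0, k_0) = 0x7C88
s_2 = Round(s_1, k_1) = 0x8888
s_3 = Round(s_2, k_2) = 0x885B
s_4 = Round(s_3, k_3) = 0x5BA5
s_5 = Round(s_4, k_4) = 0xA5FC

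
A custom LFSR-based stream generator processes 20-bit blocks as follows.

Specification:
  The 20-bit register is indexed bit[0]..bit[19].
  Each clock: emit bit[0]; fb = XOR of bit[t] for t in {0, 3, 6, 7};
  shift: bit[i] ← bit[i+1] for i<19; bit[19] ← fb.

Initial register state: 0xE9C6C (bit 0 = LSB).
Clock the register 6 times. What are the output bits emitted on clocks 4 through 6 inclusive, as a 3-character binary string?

101

reg_0 = 0xE9C6C
clock 1: out=0, reg = 0x74E36
clock 2: out=0, reg = 0x3A71B
clock 3: out=1, reg = 0x1D38D
clock 4: out=1, reg = 0x8E9C6
clock 5: out=0, reg = 0x474E3
clock 6: out=1, reg = 0xA3A71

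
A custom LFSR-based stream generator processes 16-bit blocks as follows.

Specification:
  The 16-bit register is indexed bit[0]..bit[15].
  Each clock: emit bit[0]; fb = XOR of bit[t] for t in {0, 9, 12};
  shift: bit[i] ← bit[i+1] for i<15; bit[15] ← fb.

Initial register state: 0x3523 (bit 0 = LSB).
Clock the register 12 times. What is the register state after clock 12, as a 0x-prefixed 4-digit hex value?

reg_0 = 0x3523
clock 1: out=1, reg = 0x1A91
clock 2: out=1, reg = 0x8D48
clock 3: out=0, reg = 0x46A4
clock 4: out=0, reg = 0xA352
clock 5: out=0, reg = 0xD1A9
clock 6: out=1, reg = 0x68D4
clock 7: out=0, reg = 0x346A
clock 8: out=0, reg = 0x9A35
clock 9: out=1, reg = 0xCD1A
clock 10: out=0, reg = 0x668D
clock 11: out=1, reg = 0x3346
clock 12: out=0, reg = 0x19A3

0x19A3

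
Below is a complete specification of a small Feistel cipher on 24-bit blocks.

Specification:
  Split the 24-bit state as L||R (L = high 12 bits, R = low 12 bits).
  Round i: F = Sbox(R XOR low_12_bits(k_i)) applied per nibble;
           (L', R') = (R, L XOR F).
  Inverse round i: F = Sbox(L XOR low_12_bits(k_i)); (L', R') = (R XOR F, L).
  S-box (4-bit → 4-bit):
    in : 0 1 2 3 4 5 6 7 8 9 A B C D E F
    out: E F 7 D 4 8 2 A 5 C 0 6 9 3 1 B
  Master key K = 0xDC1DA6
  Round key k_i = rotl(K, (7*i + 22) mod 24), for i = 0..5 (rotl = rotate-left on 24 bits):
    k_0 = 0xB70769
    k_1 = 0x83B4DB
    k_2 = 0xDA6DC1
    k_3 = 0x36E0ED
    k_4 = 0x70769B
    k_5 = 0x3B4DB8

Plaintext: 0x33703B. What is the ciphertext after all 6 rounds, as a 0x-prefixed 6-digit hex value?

s_0 = plaintext = 0x33703B
s_1 = Round(s_0, k_0) = 0x03B9B0
s_2 = Round(s_1, k_1) = 0x9B031D
s_3 = Round(s_2, k_2) = 0x31D889
s_4 = Round(s_3, k_3) = 0x889639
s_5 = Round(s_4, k_4) = 0x63968E
s_6 = Round(s_5, k_5) = 0x68E0EB

0x68E0EB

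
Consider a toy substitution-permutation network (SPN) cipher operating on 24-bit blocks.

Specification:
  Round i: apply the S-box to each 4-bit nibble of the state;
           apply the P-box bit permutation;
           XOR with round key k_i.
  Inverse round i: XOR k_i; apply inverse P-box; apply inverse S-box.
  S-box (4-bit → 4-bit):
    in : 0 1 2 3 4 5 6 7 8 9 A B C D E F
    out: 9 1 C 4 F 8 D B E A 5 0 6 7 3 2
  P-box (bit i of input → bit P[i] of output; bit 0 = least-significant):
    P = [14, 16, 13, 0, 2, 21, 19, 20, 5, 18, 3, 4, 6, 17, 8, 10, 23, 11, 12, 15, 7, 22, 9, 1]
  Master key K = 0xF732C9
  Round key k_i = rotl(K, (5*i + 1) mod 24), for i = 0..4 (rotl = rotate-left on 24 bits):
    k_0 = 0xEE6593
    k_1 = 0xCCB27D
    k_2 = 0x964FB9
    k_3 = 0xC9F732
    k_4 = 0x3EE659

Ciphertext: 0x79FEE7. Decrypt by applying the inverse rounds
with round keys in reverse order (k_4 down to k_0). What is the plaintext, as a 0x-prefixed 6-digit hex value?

0x29E1BA

s_0 = ciphertext = 0x79FEE7
s_1 = InvRound(s_0, k_4) = 0x7CF41F
s_2 = InvRound(s_1, k_3) = 0x313D79
s_3 = InvRound(s_2, k_2) = 0xAAEFFD
s_4 = InvRound(s_3, k_1) = 0xEC8FF1
s_5 = InvRound(s_4, k_0) = 0x29E1BA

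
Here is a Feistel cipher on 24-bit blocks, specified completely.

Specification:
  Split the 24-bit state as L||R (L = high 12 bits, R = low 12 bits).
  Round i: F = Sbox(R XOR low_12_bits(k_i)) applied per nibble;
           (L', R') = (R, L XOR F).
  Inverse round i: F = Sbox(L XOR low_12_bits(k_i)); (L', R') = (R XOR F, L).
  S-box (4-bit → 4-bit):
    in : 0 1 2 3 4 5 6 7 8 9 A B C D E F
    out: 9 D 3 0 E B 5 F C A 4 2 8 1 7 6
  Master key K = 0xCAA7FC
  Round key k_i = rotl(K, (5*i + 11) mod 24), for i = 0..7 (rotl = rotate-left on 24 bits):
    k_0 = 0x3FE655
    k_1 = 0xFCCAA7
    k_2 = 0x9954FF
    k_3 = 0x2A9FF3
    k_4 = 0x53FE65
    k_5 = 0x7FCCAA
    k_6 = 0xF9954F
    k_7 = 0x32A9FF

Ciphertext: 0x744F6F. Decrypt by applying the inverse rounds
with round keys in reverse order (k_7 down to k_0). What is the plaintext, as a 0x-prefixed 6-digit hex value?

0x01A775

s_0 = ciphertext = 0x744F6F
s_1 = InvRound(s_0, k_7) = 0x84D744
s_2 = InvRound(s_1, k_6) = 0x6D784D
s_3 = InvRound(s_2, k_5) = 0xCBC6D7
s_4 = InvRound(s_3, k_4) = 0x5CDCBC
s_5 = InvRound(s_4, k_3) = 0x8BB5CD
s_6 = InvRound(s_5, k_2) = 0xD238BB
s_7 = InvRound(s_6, k_1) = 0x775D23
s_8 = InvRound(s_7, k_0) = 0x01A775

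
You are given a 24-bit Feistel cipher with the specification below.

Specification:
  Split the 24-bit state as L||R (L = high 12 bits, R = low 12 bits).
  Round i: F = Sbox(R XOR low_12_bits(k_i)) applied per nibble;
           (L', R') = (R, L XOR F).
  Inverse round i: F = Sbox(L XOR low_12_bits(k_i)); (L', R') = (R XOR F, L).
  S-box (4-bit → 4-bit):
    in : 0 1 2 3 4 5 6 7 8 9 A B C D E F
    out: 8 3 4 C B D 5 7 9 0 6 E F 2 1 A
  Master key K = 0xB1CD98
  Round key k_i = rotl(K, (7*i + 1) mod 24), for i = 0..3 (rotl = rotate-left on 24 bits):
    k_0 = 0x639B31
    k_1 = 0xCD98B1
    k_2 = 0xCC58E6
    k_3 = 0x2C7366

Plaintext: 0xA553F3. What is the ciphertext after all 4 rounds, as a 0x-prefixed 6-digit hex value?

0xEE3F56

s_0 = plaintext = 0xA553F3
s_1 = Round(s_0, k_0) = 0x3F33A1
s_2 = Round(s_1, k_1) = 0x3A1DCB
s_3 = Round(s_2, k_2) = 0xDCBEE3
s_4 = Round(s_3, k_3) = 0xEE3F56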